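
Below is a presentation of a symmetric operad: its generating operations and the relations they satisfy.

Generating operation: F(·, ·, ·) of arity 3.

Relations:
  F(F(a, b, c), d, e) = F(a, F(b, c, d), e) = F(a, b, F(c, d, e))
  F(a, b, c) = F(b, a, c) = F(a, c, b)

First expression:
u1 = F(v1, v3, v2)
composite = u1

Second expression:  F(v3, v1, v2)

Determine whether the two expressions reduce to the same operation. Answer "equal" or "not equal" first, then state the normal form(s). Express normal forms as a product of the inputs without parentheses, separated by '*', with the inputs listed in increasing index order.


Normal form of the first expression: v1 * v2 * v3
Normal form of the second expression: v1 * v2 * v3
Both agree, so they are equal.

equal — both sides give v1 * v2 * v3


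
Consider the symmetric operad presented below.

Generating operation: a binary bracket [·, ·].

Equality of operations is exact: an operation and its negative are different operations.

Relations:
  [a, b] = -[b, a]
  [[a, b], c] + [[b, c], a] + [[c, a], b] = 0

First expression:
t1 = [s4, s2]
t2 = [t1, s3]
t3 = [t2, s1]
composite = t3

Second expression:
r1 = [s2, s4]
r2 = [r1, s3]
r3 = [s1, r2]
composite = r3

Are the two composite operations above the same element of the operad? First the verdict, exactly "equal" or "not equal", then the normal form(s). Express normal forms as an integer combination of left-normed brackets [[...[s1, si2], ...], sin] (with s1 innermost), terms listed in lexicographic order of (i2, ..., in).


equal; both compose to [[[s1, s2], s4], s3] - [[[s1, s3], s2], s4] + [[[s1, s3], s4], s2] - [[[s1, s4], s2], s3]

The first expression reduces to [[[s1, s2], s4], s3] - [[[s1, s3], s2], s4] + [[[s1, s3], s4], s2] - [[[s1, s4], s2], s3]
The second expression reduces to [[[s1, s2], s4], s3] - [[[s1, s3], s2], s4] + [[[s1, s3], s4], s2] - [[[s1, s4], s2], s3]
Both agree, so they are equal.


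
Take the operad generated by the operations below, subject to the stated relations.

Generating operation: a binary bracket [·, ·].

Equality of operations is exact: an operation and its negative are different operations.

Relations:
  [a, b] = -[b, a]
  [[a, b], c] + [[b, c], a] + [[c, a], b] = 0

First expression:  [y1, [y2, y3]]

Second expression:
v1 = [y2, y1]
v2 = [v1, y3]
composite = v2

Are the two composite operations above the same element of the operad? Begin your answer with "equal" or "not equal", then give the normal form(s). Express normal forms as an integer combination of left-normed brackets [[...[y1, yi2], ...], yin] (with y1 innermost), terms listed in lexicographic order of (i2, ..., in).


not equal — first [[y1, y2], y3] - [[y1, y3], y2], second -[[y1, y2], y3]


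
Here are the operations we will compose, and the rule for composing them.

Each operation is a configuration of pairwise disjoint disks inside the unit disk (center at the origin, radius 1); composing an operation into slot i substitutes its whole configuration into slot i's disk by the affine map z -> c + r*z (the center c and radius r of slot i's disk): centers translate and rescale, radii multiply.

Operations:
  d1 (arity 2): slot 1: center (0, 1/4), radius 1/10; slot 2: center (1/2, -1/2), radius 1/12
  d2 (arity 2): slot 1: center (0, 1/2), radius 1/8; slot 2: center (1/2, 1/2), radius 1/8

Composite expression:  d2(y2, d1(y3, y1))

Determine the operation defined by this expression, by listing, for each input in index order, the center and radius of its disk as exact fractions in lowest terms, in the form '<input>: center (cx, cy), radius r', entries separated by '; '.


y1: center (9/16, 7/16), radius 1/96; y2: center (0, 1/2), radius 1/8; y3: center (1/2, 17/32), radius 1/80

Affine substitution under d2: radii multiply and y-centers shift.
y2: after 1 affine step, its disk has center (0, 1/2), radius 1/8
y3: after 2 affine steps, its disk has center (1/2, 17/32), radius 1/80
y1: after 2 affine steps, its disk has center (9/16, 7/16), radius 1/96


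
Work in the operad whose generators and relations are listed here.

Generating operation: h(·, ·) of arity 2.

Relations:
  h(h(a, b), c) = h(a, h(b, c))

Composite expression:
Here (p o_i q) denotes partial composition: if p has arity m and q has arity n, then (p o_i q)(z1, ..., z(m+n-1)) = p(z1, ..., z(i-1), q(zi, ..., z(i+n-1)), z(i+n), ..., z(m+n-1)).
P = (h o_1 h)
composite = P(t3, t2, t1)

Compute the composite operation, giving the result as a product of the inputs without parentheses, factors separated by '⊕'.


t3 ⊕ t2 ⊕ t1

Under associativity of h, the answer is the t's in reading order.
h(t3, t2) reduces to t3 ⊕ t2
h(h(t3, t2), t1) reduces to t3 ⊕ t2 ⊕ t1


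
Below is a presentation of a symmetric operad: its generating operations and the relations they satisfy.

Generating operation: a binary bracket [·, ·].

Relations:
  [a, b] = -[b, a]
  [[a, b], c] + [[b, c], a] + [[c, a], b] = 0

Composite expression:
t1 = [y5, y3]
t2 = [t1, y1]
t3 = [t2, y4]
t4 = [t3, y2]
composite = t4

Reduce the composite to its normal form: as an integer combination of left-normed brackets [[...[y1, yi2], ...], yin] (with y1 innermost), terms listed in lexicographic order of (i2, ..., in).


[[[[y1, y3], y5], y4], y2] - [[[[y1, y5], y3], y4], y2]

Antisymmetry and Jacobi reduce to y1-anchored left-normed brackets.
Composite bracket: [[[[y5, y3], y1], y4], y2]
Each bracket splits as ab - ba, giving 16 signed words (2^4 = 16).
The y1-initial words carry the normal form:
  word y1y3y5y4y2 has sign +1, contributing +[[[[y1, y3], y5], y4], y2]
  word y1y5y3y4y2 has sign -1, contributing -[[[[y1, y5], y3], y4], y2]


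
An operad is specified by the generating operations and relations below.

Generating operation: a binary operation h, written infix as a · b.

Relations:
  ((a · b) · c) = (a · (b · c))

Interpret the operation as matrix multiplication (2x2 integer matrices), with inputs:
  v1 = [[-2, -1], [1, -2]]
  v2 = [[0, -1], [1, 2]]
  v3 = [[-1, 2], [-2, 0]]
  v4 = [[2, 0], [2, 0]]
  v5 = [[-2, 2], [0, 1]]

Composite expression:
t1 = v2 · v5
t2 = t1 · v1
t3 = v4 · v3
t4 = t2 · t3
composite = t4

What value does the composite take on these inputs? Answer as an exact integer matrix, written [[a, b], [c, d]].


(v2 · v5) = [[0, -1], [-2, 4]]
((v2 · v5) · v1) = [[-1, 2], [8, -6]]
(v4 · v3) = [[-2, 4], [-2, 4]]
(((v2 · v5) · v1) · (v4 · v3)) = [[-2, 4], [-4, 8]]

[[-2, 4], [-4, 8]]


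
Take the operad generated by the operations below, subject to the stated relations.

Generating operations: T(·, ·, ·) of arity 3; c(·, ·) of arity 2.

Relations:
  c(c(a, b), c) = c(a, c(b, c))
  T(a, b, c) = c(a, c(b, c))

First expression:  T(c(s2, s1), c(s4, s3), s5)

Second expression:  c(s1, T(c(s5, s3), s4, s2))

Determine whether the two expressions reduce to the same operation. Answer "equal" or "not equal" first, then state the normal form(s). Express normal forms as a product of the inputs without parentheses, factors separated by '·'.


not equal — first s2 · s1 · s4 · s3 · s5, second s1 · s5 · s3 · s4 · s2

In normal form, the first expression is s2 · s1 · s4 · s3 · s5
In normal form, the second expression is s1 · s5 · s3 · s4 · s2
Different reductions; not equal.


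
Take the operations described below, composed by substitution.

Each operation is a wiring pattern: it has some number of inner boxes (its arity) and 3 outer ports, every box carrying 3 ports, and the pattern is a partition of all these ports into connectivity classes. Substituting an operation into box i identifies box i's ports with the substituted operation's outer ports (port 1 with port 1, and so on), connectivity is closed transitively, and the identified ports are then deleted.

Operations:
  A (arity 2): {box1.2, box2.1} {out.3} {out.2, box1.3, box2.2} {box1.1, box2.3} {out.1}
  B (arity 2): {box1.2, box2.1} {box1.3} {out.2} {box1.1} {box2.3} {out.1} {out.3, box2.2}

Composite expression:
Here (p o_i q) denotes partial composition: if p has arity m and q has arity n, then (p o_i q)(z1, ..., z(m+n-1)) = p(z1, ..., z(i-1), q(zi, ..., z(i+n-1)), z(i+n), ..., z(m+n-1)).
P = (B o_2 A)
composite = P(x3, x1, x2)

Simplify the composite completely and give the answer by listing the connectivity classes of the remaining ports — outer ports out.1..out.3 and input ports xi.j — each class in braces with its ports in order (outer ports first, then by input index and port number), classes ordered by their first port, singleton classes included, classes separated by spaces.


Connectivity passes through glued B-boundaries; trace each wire chain.
the subtree at A composes to {out.1} {out.2, x1.3, x2.2} {out.3} {x1.1, x2.3} {x1.2, x2.1} on (x1, x2); out.j = own outer ports
the subtree at B composes to {out.1} {out.2} {out.3, x1.3, x2.2} {x1.1, x2.3} {x1.2, x2.1} {x3.1} {x3.2} {x3.3} on (x3, x1, x2); out.j = own outer ports

{out.1} {out.2} {out.3, x1.3, x2.2} {x1.1, x2.3} {x1.2, x2.1} {x3.1} {x3.2} {x3.3}


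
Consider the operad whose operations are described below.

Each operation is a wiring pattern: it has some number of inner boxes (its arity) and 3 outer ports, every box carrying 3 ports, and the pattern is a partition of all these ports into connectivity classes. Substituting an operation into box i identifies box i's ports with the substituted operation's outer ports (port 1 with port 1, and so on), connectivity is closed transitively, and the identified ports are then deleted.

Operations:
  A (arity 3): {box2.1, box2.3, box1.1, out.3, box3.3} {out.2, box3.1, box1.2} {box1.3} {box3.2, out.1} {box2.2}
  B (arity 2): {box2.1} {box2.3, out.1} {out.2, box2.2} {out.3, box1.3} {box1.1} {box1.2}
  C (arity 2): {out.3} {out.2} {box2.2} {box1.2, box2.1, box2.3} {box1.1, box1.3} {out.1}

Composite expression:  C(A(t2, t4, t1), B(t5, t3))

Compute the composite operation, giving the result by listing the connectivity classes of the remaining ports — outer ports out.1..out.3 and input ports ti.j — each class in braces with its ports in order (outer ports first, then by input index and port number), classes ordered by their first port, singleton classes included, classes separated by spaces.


{out.1} {out.2} {out.3} {t1.1, t2.2, t3.3, t5.3} {t1.2, t1.3, t2.1, t4.1, t4.3} {t2.3} {t3.1} {t3.2} {t4.2} {t5.1} {t5.2}

Connectivity passes through glued C-boundaries; trace each wire chain.
the subtree at A composes to {out.1, t1.2} {out.2, t1.1, t2.2} {out.3, t1.3, t2.1, t4.1, t4.3} {t2.3} {t4.2} on (t2, t4, t1); out.j = own outer ports
the subtree at B composes to {out.1, t3.3} {out.2, t3.2} {out.3, t5.3} {t3.1} {t5.1} {t5.2} on (t5, t3); out.j = own outer ports
the subtree at C composes to {out.1} {out.2} {out.3} {t1.1, t2.2, t3.3, t5.3} {t1.2, t1.3, t2.1, t4.1, t4.3} {t2.3} {t3.1} {t3.2} {t4.2} {t5.1} {t5.2} on (t2, t4, t1, t5, t3); out.j = own outer ports


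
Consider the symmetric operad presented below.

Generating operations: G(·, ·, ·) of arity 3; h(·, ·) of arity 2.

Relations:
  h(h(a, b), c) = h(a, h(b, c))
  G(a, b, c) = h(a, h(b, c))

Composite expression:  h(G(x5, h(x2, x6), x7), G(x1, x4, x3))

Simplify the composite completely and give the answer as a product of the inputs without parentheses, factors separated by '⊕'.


x5 ⊕ x2 ⊕ x6 ⊕ x7 ⊕ x1 ⊕ x4 ⊕ x3


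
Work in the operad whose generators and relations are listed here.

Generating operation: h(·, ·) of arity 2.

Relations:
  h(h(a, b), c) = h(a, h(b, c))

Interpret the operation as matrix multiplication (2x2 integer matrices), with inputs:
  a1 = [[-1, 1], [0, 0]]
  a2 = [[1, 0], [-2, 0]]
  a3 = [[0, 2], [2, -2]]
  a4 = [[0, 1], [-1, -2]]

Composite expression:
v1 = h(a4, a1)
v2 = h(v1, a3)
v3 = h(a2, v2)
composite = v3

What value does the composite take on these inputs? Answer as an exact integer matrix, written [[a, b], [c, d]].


[[0, 0], [0, 0]]

h(a4, a1) = [[0, 0], [1, -1]]
h(h(a4, a1), a3) = [[0, 0], [-2, 4]]
h(a2, h(h(a4, a1), a3)) = [[0, 0], [0, 0]]


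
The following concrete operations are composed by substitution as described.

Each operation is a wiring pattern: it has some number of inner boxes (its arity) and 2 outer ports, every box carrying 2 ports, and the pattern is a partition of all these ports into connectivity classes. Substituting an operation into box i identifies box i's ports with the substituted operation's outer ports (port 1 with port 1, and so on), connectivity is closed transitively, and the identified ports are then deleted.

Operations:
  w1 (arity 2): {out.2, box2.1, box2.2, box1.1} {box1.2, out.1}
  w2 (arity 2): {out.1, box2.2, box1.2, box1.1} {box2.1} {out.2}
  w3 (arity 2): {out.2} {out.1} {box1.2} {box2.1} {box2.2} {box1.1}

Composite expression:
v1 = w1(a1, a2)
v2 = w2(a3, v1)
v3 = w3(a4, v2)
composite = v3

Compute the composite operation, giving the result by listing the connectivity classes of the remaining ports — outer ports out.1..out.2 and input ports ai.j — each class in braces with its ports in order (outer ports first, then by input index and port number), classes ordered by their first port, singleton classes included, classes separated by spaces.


After gluing at w3, chains via deleted ports link the a-ports.
stage w1: inputs (a1, a2), connectivity {out.1, a1.2} {out.2, a1.1, a2.1, a2.2}, out.j its boundary
stage w2: inputs (a3, a1, a2), connectivity {out.1, a1.1, a2.1, a2.2, a3.1, a3.2} {out.2} {a1.2}, out.j its boundary
stage w3: inputs (a4, a3, a1, a2), connectivity {out.1} {out.2} {a1.1, a2.1, a2.2, a3.1, a3.2} {a1.2} {a4.1} {a4.2}, out.j its boundary

{out.1} {out.2} {a1.1, a2.1, a2.2, a3.1, a3.2} {a1.2} {a4.1} {a4.2}


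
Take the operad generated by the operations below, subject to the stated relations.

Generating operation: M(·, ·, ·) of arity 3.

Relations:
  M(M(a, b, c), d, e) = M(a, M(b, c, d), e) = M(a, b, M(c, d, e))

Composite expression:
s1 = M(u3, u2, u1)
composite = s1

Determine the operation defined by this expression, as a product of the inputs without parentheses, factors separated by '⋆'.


u3 ⋆ u2 ⋆ u1

The M-tree's shape is irrelevant; the u-reading-order decides.
M(u3, u2, u1) collapses to u3 ⋆ u2 ⋆ u1


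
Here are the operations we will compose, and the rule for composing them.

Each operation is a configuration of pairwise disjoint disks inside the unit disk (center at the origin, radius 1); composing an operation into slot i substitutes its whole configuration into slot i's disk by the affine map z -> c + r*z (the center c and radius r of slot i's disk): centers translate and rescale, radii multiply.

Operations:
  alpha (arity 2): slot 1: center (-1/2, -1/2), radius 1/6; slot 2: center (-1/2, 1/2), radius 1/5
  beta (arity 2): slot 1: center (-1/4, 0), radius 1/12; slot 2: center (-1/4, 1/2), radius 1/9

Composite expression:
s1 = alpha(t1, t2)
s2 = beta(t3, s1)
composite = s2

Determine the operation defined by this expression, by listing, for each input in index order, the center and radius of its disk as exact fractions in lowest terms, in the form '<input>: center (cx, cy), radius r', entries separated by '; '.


Follow each t-input down from beta: c' goes to c + r*c', radius to r*r'.
tracing t3 down its 1-map path: center (-1/4, 0), radius 1/12
tracing t1 down its 2-map path: center (-11/36, 4/9), radius 1/54
tracing t2 down its 2-map path: center (-11/36, 5/9), radius 1/45

t1: center (-11/36, 4/9), radius 1/54; t2: center (-11/36, 5/9), radius 1/45; t3: center (-1/4, 0), radius 1/12


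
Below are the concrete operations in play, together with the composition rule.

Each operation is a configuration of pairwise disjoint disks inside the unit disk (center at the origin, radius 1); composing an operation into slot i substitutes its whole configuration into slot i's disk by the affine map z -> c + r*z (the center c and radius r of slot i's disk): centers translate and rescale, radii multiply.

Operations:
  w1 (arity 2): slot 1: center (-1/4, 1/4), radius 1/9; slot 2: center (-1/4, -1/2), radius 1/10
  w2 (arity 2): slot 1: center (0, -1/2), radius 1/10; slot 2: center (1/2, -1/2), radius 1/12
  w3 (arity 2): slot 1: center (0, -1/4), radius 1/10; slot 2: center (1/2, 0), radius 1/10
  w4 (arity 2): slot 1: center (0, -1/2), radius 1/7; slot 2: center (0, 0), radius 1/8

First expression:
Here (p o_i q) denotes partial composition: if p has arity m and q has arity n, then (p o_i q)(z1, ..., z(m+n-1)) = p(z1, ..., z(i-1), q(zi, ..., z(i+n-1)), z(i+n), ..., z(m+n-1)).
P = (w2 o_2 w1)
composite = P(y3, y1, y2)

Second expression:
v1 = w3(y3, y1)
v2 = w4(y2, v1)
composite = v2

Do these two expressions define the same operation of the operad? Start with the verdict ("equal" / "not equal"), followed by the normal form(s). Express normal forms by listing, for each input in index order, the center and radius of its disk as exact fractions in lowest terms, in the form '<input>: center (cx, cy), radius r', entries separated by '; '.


not equal: they reduce to y1: center (23/48, -23/48), radius 1/108; y2: center (23/48, -13/24), radius 1/120; y3: center (0, -1/2), radius 1/10 and y1: center (1/16, 0), radius 1/80; y2: center (0, -1/2), radius 1/7; y3: center (0, -1/32), radius 1/80

Normal form of the first expression: y1: center (23/48, -23/48), radius 1/108; y2: center (23/48, -13/24), radius 1/120; y3: center (0, -1/2), radius 1/10
Normal form of the second expression: y1: center (1/16, 0), radius 1/80; y2: center (0, -1/2), radius 1/7; y3: center (0, -1/32), radius 1/80
No match — not equal.


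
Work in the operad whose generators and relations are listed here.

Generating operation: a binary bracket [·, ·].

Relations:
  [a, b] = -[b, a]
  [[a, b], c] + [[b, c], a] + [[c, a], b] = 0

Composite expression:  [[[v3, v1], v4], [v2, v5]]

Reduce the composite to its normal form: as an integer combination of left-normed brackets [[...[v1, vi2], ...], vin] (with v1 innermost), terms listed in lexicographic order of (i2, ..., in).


-[[[[v1, v3], v4], v2], v5] + [[[[v1, v3], v4], v5], v2]

A multilinear Lie element is pinned by v1-initial words (v1 innermost).
Composite bracket: [[[v3, v1], v4], [v2, v5]]
Under [a, b] = ab - ba we get 16 signed associative words (2^4 = 16).
Keep just the words that open with v1:
  v1v3v4v2v5 appears with sign -1, giving the term -[[[[v1, v3], v4], v2], v5]
  v1v3v4v5v2 appears with sign +1, giving the term +[[[[v1, v3], v4], v5], v2]


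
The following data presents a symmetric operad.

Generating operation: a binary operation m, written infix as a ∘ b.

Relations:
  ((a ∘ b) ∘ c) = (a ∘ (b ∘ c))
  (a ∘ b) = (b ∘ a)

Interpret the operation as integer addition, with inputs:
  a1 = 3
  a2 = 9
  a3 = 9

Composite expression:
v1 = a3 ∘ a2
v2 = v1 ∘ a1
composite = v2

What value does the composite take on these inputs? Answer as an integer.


21

(a3 ∘ a2) = 18
((a3 ∘ a2) ∘ a1) = 21


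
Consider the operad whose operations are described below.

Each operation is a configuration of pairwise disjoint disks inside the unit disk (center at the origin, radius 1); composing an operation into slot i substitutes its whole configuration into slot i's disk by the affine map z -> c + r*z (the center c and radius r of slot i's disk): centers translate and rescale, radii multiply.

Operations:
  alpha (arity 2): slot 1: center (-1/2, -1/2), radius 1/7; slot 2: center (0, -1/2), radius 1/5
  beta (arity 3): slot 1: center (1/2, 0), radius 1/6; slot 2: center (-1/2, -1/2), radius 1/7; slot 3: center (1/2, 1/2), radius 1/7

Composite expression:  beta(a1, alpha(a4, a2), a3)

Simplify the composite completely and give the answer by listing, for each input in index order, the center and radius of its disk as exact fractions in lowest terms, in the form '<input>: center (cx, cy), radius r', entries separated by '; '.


a1: center (1/2, 0), radius 1/6; a2: center (-1/2, -4/7), radius 1/35; a3: center (1/2, 1/2), radius 1/7; a4: center (-4/7, -4/7), radius 1/49

Nesting under beta composes maps z -> c + r*z down each a-path.
tracing a1 down its 1-map path: center (1/2, 0), radius 1/6
tracing a4 down its 2-map path: center (-4/7, -4/7), radius 1/49
tracing a2 down its 2-map path: center (-1/2, -4/7), radius 1/35
tracing a3 down its 1-map path: center (1/2, 1/2), radius 1/7


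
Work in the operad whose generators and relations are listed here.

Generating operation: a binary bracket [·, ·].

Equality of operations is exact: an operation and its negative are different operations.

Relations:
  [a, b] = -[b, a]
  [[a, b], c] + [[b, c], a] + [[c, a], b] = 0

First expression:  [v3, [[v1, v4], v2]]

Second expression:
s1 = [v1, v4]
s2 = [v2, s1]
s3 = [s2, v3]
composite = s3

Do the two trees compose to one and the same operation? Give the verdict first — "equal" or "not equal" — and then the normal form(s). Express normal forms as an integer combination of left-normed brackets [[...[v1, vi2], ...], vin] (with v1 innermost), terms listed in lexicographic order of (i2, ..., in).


equal — both sides give -[[[v1, v4], v2], v3]

Reducing the first expression gives -[[[v1, v4], v2], v3]
Reducing the second expression gives -[[[v1, v4], v2], v3]
The normal forms match — equal.


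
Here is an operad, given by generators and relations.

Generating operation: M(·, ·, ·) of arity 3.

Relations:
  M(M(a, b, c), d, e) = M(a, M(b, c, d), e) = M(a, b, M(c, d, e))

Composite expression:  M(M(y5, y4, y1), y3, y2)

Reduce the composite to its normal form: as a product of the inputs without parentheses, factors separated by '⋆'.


y5 ⋆ y4 ⋆ y1 ⋆ y3 ⋆ y2

Under associativity of M, the answer is the y's in reading order.
M(y5, y4, y1) unparenthesizes to y5 ⋆ y4 ⋆ y1
M(M(y5, y4, y1), y3, y2) unparenthesizes to y5 ⋆ y4 ⋆ y1 ⋆ y3 ⋆ y2


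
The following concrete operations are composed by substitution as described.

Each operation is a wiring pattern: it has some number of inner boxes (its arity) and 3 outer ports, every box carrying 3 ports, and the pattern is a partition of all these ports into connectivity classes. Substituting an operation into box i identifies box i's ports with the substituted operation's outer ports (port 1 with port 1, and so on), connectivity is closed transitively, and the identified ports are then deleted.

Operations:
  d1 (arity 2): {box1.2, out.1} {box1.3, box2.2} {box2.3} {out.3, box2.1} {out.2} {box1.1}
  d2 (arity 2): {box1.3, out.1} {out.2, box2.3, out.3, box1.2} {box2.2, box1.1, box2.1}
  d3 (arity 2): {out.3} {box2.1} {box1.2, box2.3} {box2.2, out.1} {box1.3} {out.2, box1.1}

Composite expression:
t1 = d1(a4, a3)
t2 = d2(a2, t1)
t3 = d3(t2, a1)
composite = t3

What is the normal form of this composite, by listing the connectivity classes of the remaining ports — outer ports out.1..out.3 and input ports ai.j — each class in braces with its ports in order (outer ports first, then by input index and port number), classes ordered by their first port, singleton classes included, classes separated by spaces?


{out.1, a1.2} {out.2, a2.3} {out.3} {a1.1} {a1.3, a2.2, a3.1} {a2.1, a4.2} {a3.2, a4.3} {a3.3} {a4.1}


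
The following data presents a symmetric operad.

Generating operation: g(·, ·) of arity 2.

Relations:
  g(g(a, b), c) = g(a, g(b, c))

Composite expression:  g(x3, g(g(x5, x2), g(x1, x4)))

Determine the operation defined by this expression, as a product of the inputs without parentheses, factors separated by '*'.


x3 * x5 * x2 * x1 * x4


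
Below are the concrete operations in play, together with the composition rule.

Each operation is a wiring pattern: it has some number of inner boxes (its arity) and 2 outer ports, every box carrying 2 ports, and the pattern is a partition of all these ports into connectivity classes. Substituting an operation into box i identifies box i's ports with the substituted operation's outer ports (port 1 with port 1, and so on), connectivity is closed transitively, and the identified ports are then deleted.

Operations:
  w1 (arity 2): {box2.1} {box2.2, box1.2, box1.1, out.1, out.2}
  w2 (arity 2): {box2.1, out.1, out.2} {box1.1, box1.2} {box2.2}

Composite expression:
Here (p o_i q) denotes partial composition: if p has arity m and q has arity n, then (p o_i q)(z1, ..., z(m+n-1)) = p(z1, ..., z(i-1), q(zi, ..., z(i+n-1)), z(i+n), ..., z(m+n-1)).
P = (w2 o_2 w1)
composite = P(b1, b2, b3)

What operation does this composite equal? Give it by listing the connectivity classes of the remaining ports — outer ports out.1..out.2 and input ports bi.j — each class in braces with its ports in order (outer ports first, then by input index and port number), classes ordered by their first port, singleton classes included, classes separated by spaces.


Two ports join when wires chain via w2-identified ports.
the subtree at w1 composes to {out.1, out.2, b2.1, b2.2, b3.2} {b3.1} on (b2, b3); out.j = own outer ports
the subtree at w2 composes to {out.1, out.2, b2.1, b2.2, b3.2} {b1.1, b1.2} {b3.1} on (b1, b2, b3); out.j = own outer ports

{out.1, out.2, b2.1, b2.2, b3.2} {b1.1, b1.2} {b3.1}


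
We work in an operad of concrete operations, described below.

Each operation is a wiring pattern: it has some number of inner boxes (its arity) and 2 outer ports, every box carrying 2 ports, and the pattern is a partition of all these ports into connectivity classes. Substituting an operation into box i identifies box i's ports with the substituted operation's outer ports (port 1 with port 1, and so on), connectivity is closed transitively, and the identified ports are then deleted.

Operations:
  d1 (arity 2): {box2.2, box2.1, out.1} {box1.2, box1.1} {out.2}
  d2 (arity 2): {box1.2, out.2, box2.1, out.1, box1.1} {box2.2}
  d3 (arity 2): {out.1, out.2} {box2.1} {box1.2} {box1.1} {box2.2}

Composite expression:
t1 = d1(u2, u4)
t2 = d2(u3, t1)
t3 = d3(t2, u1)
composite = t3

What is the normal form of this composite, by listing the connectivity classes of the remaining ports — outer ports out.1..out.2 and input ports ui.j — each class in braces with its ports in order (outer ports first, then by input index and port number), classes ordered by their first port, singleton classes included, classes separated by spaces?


Connectivity passes through glued d3-boundaries; trace each wire chain.
through d1, on inputs (u2, u4): {out.1, u4.1, u4.2} {out.2} {u2.1, u2.2} (out.j = stage outer ports)
through d2, on inputs (u3, u2, u4): {out.1, out.2, u3.1, u3.2, u4.1, u4.2} {u2.1, u2.2} (out.j = stage outer ports)
through d3, on inputs (u3, u2, u4, u1): {out.1, out.2} {u1.1} {u1.2} {u2.1, u2.2} {u3.1, u3.2, u4.1, u4.2} (out.j = stage outer ports)

{out.1, out.2} {u1.1} {u1.2} {u2.1, u2.2} {u3.1, u3.2, u4.1, u4.2}


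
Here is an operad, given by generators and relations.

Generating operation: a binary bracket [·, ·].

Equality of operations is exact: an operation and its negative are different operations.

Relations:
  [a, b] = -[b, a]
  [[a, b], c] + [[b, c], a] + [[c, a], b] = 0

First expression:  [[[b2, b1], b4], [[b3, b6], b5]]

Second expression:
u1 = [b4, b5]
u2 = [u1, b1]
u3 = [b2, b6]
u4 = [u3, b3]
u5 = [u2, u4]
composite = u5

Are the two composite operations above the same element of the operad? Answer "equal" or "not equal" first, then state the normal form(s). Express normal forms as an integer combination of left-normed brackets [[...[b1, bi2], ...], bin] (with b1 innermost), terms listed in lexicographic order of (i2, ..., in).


not equal: they reduce to -[[[[[b1, b2], b4], b3], b6], b5] + [[[[[b1, b2], b4], b5], b3], b6] - [[[[[b1, b2], b4], b5], b6], b3] + [[[[[b1, b2], b4], b6], b3], b5] and -[[[[[b1, b4], b5], b2], b6], b3] + [[[[[b1, b4], b5], b3], b2], b6] - [[[[[b1, b4], b5], b3], b6], b2] + [[[[[b1, b4], b5], b6], b2], b3] + [[[[[b1, b5], b4], b2], b6], b3] - [[[[[b1, b5], b4], b3], b2], b6] + [[[[[b1, b5], b4], b3], b6], b2] - [[[[[b1, b5], b4], b6], b2], b3]


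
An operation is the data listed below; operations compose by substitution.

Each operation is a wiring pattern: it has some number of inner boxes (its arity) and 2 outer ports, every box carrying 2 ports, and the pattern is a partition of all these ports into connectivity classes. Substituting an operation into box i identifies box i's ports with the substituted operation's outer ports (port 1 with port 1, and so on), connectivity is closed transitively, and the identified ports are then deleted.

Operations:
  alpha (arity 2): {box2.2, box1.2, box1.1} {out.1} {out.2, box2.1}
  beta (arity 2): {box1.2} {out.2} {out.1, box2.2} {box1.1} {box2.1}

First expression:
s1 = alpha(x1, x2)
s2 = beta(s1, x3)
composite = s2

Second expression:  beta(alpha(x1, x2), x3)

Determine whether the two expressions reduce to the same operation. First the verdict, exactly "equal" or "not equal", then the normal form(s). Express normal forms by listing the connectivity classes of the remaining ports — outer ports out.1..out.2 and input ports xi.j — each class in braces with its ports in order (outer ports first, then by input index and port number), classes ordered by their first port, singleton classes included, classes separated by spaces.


equal; the common form is {out.1, x3.2} {out.2} {x1.1, x1.2, x2.2} {x2.1} {x3.1}

Normal form of the first expression: {out.1, x3.2} {out.2} {x1.1, x1.2, x2.2} {x2.1} {x3.1}
Normal form of the second expression: {out.1, x3.2} {out.2} {x1.1, x1.2, x2.2} {x2.1} {x3.1}
The normal forms match — equal.


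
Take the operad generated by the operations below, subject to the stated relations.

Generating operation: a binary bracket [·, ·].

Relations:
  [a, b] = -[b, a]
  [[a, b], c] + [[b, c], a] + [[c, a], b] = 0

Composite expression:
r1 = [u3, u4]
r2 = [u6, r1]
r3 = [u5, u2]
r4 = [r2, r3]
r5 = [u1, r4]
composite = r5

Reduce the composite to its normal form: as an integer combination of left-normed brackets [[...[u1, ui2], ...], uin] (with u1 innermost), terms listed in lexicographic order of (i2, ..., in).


-[[[[[u1, u2], u5], u3], u4], u6] + [[[[[u1, u2], u5], u4], u3], u6] + [[[[[u1, u2], u5], u6], u3], u4] - [[[[[u1, u2], u5], u6], u4], u3] + [[[[[u1, u3], u4], u6], u2], u5] - [[[[[u1, u3], u4], u6], u5], u2] - [[[[[u1, u4], u3], u6], u2], u5] + [[[[[u1, u4], u3], u6], u5], u2] + [[[[[u1, u5], u2], u3], u4], u6] - [[[[[u1, u5], u2], u4], u3], u6] - [[[[[u1, u5], u2], u6], u3], u4] + [[[[[u1, u5], u2], u6], u4], u3] - [[[[[u1, u6], u3], u4], u2], u5] + [[[[[u1, u6], u3], u4], u5], u2] + [[[[[u1, u6], u4], u3], u2], u5] - [[[[[u1, u6], u4], u3], u5], u2]

A multilinear Lie element is pinned by u1-initial words (u1 innermost).
Composite bracket: [u1, [[u6, [u3, u4]], [u5, u2]]]
Applying ab - ba throughout gives 32 signed words (2^5 = 32).
Words beginning with u1 determine it all:
  u1u2u5u3u4u6 (sign -1) contributes -[[[[[u1, u2], u5], u3], u4], u6]
  u1u2u5u4u3u6 (sign +1) contributes +[[[[[u1, u2], u5], u4], u3], u6]
  u1u2u5u6u3u4 (sign +1) contributes +[[[[[u1, u2], u5], u6], u3], u4]
  u1u2u5u6u4u3 (sign -1) contributes -[[[[[u1, u2], u5], u6], u4], u3]
  u1u3u4u6u2u5 (sign +1) contributes +[[[[[u1, u3], u4], u6], u2], u5]
  u1u3u4u6u5u2 (sign -1) contributes -[[[[[u1, u3], u4], u6], u5], u2]
  u1u4u3u6u2u5 (sign -1) contributes -[[[[[u1, u4], u3], u6], u2], u5]
  u1u4u3u6u5u2 (sign +1) contributes +[[[[[u1, u4], u3], u6], u5], u2]
  u1u5u2u3u4u6 (sign +1) contributes +[[[[[u1, u5], u2], u3], u4], u6]
  u1u5u2u4u3u6 (sign -1) contributes -[[[[[u1, u5], u2], u4], u3], u6]
  u1u5u2u6u3u4 (sign -1) contributes -[[[[[u1, u5], u2], u6], u3], u4]
  u1u5u2u6u4u3 (sign +1) contributes +[[[[[u1, u5], u2], u6], u4], u3]
  u1u6u3u4u2u5 (sign -1) contributes -[[[[[u1, u6], u3], u4], u2], u5]
  u1u6u3u4u5u2 (sign +1) contributes +[[[[[u1, u6], u3], u4], u5], u2]
  u1u6u4u3u2u5 (sign +1) contributes +[[[[[u1, u6], u4], u3], u2], u5]
  u1u6u4u3u5u2 (sign -1) contributes -[[[[[u1, u6], u4], u3], u5], u2]


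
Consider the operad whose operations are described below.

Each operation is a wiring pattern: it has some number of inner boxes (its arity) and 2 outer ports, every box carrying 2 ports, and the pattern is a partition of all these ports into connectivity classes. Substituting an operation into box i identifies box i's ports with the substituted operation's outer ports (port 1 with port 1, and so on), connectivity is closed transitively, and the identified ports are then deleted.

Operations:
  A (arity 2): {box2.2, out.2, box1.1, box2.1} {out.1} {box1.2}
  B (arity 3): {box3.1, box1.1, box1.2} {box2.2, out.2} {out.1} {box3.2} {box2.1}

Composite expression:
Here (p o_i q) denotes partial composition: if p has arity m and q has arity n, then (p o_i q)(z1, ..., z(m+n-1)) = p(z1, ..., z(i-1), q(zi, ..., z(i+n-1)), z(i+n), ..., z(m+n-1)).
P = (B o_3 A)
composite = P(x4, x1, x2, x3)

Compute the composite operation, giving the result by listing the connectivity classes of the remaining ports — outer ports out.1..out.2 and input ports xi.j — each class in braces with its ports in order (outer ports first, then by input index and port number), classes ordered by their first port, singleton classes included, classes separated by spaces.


{out.1} {out.2, x1.2} {x1.1} {x2.1, x3.1, x3.2} {x2.2} {x4.1, x4.2}

Substituting into B glues patterns; closure does the rest.
the subtree at A composes to {out.1} {out.2, x2.1, x3.1, x3.2} {x2.2} on (x2, x3); out.j = own outer ports
the subtree at B composes to {out.1} {out.2, x1.2} {x1.1} {x2.1, x3.1, x3.2} {x2.2} {x4.1, x4.2} on (x4, x1, x2, x3); out.j = own outer ports


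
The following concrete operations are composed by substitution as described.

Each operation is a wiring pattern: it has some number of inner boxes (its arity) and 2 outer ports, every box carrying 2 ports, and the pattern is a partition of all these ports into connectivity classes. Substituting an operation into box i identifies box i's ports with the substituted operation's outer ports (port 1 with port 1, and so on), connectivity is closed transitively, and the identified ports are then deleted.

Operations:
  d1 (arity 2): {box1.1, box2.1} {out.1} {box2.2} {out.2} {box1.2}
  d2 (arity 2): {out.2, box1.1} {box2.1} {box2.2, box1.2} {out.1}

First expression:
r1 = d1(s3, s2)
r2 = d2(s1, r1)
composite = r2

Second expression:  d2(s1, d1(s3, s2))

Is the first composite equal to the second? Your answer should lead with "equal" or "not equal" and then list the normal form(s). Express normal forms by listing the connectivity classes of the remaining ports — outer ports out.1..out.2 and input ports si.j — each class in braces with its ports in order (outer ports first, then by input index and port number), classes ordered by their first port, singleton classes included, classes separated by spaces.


equal; both compose to {out.1} {out.2, s1.1} {s1.2} {s2.1, s3.1} {s2.2} {s3.2}

The first expression, normalized: {out.1} {out.2, s1.1} {s1.2} {s2.1, s3.1} {s2.2} {s3.2}
The second expression, normalized: {out.1} {out.2, s1.1} {s1.2} {s2.1, s3.1} {s2.2} {s3.2}
Identical normal forms: equal.


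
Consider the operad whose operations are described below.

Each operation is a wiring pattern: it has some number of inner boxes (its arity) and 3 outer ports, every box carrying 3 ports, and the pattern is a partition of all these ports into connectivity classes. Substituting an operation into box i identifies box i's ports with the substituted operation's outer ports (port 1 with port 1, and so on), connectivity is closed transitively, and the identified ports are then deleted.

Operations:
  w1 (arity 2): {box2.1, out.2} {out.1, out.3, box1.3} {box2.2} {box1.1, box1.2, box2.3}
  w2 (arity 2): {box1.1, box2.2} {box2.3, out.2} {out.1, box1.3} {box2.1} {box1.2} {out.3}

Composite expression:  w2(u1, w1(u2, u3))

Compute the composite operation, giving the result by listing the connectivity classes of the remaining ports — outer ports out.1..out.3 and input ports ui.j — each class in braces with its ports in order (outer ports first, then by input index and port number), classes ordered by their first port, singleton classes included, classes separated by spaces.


{out.1, u1.3} {out.2, u2.3} {out.3} {u1.1, u3.1} {u1.2} {u2.1, u2.2, u3.3} {u3.2}

Treat the ports identified at w2 as solder joints: merge, then drop.
the subtree at w1 composes to {out.1, out.3, u2.3} {out.2, u3.1} {u2.1, u2.2, u3.3} {u3.2} on (u2, u3); out.j = own outer ports
the subtree at w2 composes to {out.1, u1.3} {out.2, u2.3} {out.3} {u1.1, u3.1} {u1.2} {u2.1, u2.2, u3.3} {u3.2} on (u1, u2, u3); out.j = own outer ports


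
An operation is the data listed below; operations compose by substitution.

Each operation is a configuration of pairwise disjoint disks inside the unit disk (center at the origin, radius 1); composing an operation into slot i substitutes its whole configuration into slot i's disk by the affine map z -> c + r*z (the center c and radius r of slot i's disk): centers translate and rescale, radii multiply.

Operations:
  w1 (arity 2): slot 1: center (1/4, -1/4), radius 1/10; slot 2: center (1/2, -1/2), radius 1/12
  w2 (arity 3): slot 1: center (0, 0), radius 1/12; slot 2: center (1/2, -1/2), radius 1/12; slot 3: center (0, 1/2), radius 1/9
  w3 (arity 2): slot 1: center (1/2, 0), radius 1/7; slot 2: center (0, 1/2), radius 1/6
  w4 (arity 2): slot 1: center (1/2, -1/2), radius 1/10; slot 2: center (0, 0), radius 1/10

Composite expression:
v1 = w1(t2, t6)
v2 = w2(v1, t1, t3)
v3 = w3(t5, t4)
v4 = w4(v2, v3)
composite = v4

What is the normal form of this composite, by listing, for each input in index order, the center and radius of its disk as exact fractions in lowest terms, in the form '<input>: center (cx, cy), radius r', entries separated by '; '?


t1: center (11/20, -11/20), radius 1/120; t2: center (241/480, -241/480), radius 1/1200; t3: center (1/2, -9/20), radius 1/90; t4: center (0, 1/20), radius 1/60; t5: center (1/20, 0), radius 1/70; t6: center (121/240, -121/240), radius 1/1440


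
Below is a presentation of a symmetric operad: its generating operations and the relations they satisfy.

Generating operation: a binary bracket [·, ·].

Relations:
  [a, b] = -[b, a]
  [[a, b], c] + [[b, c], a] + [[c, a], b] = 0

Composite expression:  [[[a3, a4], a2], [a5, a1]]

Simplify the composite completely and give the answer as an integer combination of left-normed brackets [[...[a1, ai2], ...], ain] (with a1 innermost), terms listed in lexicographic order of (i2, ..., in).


-[[[[a1, a5], a2], a3], a4] + [[[[a1, a5], a2], a4], a3] + [[[[a1, a5], a3], a4], a2] - [[[[a1, a5], a4], a3], a2]


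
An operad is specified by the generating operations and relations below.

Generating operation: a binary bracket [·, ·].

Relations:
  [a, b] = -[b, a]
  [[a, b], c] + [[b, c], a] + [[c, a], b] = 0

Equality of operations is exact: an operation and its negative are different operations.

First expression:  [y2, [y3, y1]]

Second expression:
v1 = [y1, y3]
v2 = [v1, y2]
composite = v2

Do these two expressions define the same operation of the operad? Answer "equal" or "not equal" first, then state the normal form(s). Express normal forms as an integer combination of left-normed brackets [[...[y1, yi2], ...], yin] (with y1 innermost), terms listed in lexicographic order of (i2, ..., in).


equal — both sides give [[y1, y3], y2]

Reducing the first expression gives [[y1, y3], y2]
Reducing the second expression gives [[y1, y3], y2]
The forms coincide; equal.


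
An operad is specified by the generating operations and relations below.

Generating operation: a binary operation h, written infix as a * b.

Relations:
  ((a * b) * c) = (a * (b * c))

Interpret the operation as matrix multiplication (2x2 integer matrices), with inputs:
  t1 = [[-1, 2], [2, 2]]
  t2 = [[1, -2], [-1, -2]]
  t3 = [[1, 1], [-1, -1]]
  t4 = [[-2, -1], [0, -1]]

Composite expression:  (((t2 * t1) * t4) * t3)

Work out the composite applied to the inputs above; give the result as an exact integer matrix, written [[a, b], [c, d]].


[[3, 3], [-3, -3]]

(t2 * t1) = [[-5, -2], [-3, -6]]
((t2 * t1) * t4) = [[10, 7], [6, 9]]
(((t2 * t1) * t4) * t3) = [[3, 3], [-3, -3]]


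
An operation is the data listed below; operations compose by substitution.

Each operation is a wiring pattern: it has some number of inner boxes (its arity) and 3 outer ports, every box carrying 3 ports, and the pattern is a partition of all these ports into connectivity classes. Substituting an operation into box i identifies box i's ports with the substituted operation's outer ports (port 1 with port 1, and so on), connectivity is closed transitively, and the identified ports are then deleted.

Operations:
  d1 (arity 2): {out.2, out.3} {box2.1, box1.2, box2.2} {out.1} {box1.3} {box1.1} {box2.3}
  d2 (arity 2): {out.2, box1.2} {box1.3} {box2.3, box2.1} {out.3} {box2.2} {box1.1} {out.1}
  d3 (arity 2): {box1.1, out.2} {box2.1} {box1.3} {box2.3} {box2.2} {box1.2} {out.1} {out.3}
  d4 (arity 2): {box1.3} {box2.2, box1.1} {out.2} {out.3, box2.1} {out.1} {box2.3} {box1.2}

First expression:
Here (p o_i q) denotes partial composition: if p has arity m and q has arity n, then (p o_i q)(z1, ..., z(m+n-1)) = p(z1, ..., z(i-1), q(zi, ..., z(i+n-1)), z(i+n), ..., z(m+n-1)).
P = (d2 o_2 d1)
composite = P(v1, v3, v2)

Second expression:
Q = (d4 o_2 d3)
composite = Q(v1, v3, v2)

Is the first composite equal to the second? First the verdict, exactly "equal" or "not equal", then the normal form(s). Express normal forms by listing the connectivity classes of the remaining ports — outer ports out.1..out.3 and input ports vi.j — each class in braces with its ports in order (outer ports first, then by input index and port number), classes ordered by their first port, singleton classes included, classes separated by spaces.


The first expression, normalized: {out.1} {out.2, v1.2} {out.3} {v1.1} {v1.3} {v2.1, v2.2, v3.2} {v2.3} {v3.1} {v3.3}
The second expression, normalized: {out.1} {out.2} {out.3} {v1.1, v3.1} {v1.2} {v1.3} {v2.1} {v2.2} {v2.3} {v3.2} {v3.3}
Different reductions; not equal.

not equal: they reduce to {out.1} {out.2, v1.2} {out.3} {v1.1} {v1.3} {v2.1, v2.2, v3.2} {v2.3} {v3.1} {v3.3} and {out.1} {out.2} {out.3} {v1.1, v3.1} {v1.2} {v1.3} {v2.1} {v2.2} {v2.3} {v3.2} {v3.3}
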